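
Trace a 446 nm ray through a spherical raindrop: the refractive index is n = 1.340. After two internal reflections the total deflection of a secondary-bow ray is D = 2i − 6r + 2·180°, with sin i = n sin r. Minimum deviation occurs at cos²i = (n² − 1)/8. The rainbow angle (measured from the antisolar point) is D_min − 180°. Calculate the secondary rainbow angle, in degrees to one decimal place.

cos²i = (1.79560 − 1)/8 = 0.09945; i = arccos(0.31536) = 71.618°.
sin r = sin 71.618°/1.340 = 0.70819; r = 45.088°.
D_min = 2·71.618° − 6·45.088° + 360° = 232.709°.
Rainbow angle = D_min − 180° = 52.709°.

52.7°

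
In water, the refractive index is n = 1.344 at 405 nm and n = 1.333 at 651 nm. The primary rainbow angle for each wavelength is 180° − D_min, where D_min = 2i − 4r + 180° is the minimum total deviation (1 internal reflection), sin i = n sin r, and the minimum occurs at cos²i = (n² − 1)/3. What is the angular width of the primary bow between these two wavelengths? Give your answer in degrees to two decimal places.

At 405 nm (n = 1.344): cos²i = 0.26878 → i = 58.772°, r = 39.512°, D_min = 139.495°, rainbow angle = 40.505°.
At 651 nm (n = 1.333): cos²i = 0.25896 → i = 59.410°, r = 40.225°, D_min = 137.922°, rainbow angle = 42.078°.
Angular width = |40.505° − 42.078°| = 1.573°.

1.57°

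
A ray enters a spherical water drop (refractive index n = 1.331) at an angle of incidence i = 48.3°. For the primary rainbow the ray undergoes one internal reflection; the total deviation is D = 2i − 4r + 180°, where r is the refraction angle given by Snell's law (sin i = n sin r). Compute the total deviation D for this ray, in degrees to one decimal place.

140.1°

sin r = sin 48.3° / 1.331 = 0.7466/1.331 = 0.5610; r = 34.12°.
D = 2·48.3° − 4·34.12° + 180° = 96.60° − 136.49° + 180° = 140.11°.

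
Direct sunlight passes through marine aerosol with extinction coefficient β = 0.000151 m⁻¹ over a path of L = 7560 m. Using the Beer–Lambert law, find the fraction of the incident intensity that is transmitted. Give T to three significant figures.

τ = β·L = 0.000151 × 7560 = 1.1416.
T = exp(−1.1416) = 0.3193.

0.319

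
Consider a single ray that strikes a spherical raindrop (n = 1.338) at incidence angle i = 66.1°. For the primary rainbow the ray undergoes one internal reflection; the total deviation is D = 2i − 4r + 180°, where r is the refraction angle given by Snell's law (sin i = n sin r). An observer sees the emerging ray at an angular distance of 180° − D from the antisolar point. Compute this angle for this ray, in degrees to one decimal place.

40.2°

sin r = sin 66.1° / 1.338 = 0.9143/1.338 = 0.6833; r = 43.10°.
D = 2·66.1° − 4·43.10° + 180° = 132.20° − 172.41° + 180° = 139.79°.
Angle from antisolar point = 180° − D = 40.21°.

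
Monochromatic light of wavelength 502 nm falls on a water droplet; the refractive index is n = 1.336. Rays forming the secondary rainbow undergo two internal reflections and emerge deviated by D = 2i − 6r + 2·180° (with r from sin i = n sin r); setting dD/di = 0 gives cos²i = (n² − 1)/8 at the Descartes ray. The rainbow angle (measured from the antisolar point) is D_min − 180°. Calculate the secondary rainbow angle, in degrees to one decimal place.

cos²i = (1.78490 − 1)/8 = 0.09811; i = arccos(0.31323) = 71.746°.
sin r = sin 71.746°/1.336 = 0.71084; r = 45.303°.
D_min = 2·71.746° − 6·45.303° + 360° = 231.674°.
Rainbow angle = D_min − 180° = 51.674°.

51.7°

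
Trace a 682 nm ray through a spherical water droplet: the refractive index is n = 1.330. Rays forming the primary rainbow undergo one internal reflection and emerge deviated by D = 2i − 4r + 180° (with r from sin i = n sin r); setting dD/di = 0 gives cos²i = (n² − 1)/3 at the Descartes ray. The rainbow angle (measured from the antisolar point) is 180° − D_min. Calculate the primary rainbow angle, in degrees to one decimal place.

42.5°

cos²i = (1.76890 − 1)/3 = 0.25630; i = arccos(0.50626) = 59.585°.
sin r = sin 59.585°/1.330 = 0.64841; r = 40.422°.
D_min = 2·59.585° − 4·40.422° + 180° = 137.484°.
Rainbow angle = 180° − D_min = 42.516°.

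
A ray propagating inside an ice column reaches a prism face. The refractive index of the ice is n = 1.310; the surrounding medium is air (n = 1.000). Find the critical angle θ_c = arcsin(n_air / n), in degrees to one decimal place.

sin θ_c = n_air / n = 1.000 / 1.310 = 0.7634.
θ_c = arcsin(0.7634) = 49.76°.

49.8°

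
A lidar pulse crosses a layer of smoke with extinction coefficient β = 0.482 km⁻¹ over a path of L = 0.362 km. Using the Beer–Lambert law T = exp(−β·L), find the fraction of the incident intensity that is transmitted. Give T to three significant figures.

0.840

τ = β·L = 0.482 × 0.362 = 0.1745.
T = exp(−0.1745) = 0.8399.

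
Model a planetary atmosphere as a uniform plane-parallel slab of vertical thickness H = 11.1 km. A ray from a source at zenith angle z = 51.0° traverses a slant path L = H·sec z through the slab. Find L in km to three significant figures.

sec z = 1/cos 51.0° = 1.5890.
L = 11.1 × 1.5890 = 17.638 km.

17.6 km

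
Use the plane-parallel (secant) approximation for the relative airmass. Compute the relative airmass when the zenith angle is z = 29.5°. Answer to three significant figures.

X = sec z = 1/cos 29.5° = 1/0.8704 = 1.1490.

1.15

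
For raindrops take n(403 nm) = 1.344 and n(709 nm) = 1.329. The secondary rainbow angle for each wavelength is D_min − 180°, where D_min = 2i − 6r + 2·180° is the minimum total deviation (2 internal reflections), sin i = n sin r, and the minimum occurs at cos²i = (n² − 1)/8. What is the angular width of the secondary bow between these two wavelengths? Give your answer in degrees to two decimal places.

3.90°

At 403 nm (n = 1.344): cos²i = 0.10079 → i = 71.490°, r = 44.874°, D_min = 233.733°, rainbow angle = 53.733°.
At 709 nm (n = 1.329): cos²i = 0.09578 → i = 71.972°, r = 45.685°, D_min = 229.837°, rainbow angle = 49.837°.
Angular width = |53.733° − 49.837°| = 3.896°.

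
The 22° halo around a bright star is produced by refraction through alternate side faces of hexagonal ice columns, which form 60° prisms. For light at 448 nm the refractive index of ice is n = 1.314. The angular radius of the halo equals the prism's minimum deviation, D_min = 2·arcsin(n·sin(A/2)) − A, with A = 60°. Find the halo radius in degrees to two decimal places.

22.14°

n·sin(A/2) = 1.314 × sin 30° = 1.314 × 0.5000 = 0.6570.
D_min = 2·arcsin(0.6570) − 60° = 2 × 41.071° − 60° = 22.143°.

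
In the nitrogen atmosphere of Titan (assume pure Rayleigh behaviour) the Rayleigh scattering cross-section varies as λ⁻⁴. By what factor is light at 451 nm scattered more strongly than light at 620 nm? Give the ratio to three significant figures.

3.57

Rayleigh scattering ∝ λ⁻⁴, so the ratio of coefficients is the inverse fourth power of the wavelength ratio.
σ(451)/σ(620) = (620/451)⁴ = (1.3747)⁴ = 3.572.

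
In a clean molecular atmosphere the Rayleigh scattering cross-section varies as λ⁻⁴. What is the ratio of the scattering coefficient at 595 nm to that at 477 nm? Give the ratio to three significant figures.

Rayleigh scattering ∝ λ⁻⁴, so the ratio of coefficients is the inverse fourth power of the wavelength ratio.
σ(595)/σ(477) = (477/595)⁴ = (0.8017)⁴ = 0.4131.

0.413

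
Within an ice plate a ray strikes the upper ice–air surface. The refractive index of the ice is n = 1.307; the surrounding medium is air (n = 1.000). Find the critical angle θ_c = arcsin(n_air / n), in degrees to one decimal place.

49.9°

sin θ_c = n_air / n = 1.000 / 1.307 = 0.7651.
θ_c = arcsin(0.7651) = 49.92°.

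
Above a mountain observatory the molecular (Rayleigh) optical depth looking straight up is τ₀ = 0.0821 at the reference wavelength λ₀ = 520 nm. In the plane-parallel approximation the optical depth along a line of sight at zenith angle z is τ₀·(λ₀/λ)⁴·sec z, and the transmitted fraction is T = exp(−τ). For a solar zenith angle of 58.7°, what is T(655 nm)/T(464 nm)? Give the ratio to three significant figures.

Airmass: sec 58.7° = 1.9249.
τ(655 nm) = 0.0821 × (520/655)⁴ × 1.9249 = 0.0821 × 0.3972 × 1.9249 = 0.0628.
τ(464 nm) = 0.0821 × (520/464)⁴ × 1.9249 = 0.0821 × 1.5774 × 1.9249 = 0.2493.
T(655)/T(464) = exp(τ_B − τ_A) = exp(0.1865) = 1.2050.

1.21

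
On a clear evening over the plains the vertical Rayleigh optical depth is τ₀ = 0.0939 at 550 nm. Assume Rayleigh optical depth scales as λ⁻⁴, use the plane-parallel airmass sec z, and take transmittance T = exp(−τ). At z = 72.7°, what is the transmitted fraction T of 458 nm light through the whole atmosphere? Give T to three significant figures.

0.519

sec 72.7° = 3.3628.
τ = 0.0939 × (550/458)⁴ × 3.3628 = 0.0939 × 2.0796 × 3.3628 = 0.6567.
T = exp(−0.6567) = 0.5186.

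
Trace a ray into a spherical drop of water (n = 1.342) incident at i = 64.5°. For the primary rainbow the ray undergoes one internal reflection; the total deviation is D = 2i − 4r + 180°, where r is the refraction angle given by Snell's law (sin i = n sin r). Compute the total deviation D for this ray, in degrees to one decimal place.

139.9°

sin r = sin 64.5° / 1.342 = 0.9026/1.342 = 0.6726; r = 42.27°.
D = 2·64.5° − 4·42.27° + 180° = 129.00° − 169.06° + 180° = 139.94°.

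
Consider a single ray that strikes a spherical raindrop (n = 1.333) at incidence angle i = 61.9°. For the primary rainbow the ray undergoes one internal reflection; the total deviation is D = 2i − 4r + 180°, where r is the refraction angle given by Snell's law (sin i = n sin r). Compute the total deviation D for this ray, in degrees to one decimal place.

138.1°

sin r = sin 61.9° / 1.333 = 0.8821/1.333 = 0.6618; r = 41.43°.
D = 2·61.9° − 4·41.43° + 180° = 123.80° − 165.74° + 180° = 138.06°.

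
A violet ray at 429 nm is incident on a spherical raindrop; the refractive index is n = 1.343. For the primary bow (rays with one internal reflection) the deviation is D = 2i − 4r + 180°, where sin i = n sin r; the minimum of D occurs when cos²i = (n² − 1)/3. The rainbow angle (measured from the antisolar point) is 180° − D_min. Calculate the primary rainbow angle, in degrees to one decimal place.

cos²i = (1.80365 − 1)/3 = 0.26788; i = arccos(0.51757) = 58.830°.
sin r = sin 58.830°/1.343 = 0.63711; r = 39.577°.
D_min = 2·58.830° − 4·39.577° + 180° = 139.354°.
Rainbow angle = 180° − D_min = 40.646°.

40.6°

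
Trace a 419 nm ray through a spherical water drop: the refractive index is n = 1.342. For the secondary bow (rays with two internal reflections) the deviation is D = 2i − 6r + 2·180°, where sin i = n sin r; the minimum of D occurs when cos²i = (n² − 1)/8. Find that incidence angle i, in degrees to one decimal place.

71.6°

cos²i = (1.342² − 1)/8 = (1.80096 − 1)/8 = 0.10012.
cos i = 0.31642, so i = 71.554°.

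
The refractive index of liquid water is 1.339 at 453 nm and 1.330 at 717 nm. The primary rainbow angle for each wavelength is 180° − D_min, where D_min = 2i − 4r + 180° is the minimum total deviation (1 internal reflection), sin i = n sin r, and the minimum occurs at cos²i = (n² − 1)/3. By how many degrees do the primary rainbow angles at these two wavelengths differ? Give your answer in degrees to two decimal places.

At 453 nm (n = 1.339): cos²i = 0.26431 → i = 59.062°, r = 39.834°, D_min = 138.786°, rainbow angle = 41.214°.
At 717 nm (n = 1.330): cos²i = 0.25630 → i = 59.585°, r = 40.422°, D_min = 137.484°, rainbow angle = 42.516°.
Angular width = |41.214° − 42.516°| = 1.303°.

1.30°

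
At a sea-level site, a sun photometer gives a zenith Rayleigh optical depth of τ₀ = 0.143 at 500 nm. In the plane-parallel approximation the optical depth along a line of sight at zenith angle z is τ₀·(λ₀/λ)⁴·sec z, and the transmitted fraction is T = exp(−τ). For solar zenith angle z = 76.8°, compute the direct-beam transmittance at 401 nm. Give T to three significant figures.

0.220

sec 76.8° = 4.3792.
τ = 0.143 × (500/401)⁴ × 4.3792 = 0.143 × 2.4171 × 4.3792 = 1.5137.
T = exp(−1.5137) = 0.2201.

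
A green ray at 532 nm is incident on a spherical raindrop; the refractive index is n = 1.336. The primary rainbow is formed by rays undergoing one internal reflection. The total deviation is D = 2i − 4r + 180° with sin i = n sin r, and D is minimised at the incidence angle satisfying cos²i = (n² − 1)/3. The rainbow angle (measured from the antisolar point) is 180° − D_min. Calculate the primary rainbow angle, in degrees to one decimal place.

41.6°

cos²i = (1.78490 − 1)/3 = 0.26163; i = arccos(0.51150) = 59.236°.
sin r = sin 59.236°/1.336 = 0.64318; r = 40.029°.
D_min = 2·59.236° − 4·40.029° + 180° = 138.356°.
Rainbow angle = 180° − D_min = 41.644°.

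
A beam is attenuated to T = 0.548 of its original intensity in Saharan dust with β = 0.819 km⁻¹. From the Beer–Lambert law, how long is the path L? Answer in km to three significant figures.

0.734 km

Beer–Lambert: T = exp(−βL) ⇒ L = −ln(T)/β = −ln(0.548)/0.819 = 0.6015/0.819 = 0.7344 km.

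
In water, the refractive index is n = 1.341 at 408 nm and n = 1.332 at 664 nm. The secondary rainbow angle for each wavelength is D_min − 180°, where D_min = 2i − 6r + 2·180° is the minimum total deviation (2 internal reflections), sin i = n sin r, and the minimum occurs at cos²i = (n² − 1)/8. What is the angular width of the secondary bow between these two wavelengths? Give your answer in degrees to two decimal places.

2.34°

At 408 nm (n = 1.341): cos²i = 0.09979 → i = 71.586°, r = 45.034°, D_min = 232.966°, rainbow angle = 52.966°.
At 664 nm (n = 1.332): cos²i = 0.09678 → i = 71.875°, r = 45.520°, D_min = 230.628°, rainbow angle = 50.628°.
Angular width = |52.966° − 50.628°| = 2.337°.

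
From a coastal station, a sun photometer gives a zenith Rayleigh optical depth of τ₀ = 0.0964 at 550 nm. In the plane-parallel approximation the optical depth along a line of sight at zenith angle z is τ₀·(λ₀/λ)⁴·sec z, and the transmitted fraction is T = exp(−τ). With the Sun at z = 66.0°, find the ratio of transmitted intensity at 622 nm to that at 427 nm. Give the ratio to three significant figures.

Airmass: sec 66.0° = 2.4586.
τ(622 nm) = 0.0964 × (550/622)⁴ × 2.4586 = 0.0964 × 0.6113 × 2.4586 = 0.1449.
τ(427 nm) = 0.0964 × (550/427)⁴ × 2.4586 = 0.0964 × 2.7526 × 2.4586 = 0.6524.
T(622)/T(427) = exp(τ_B − τ_A) = exp(0.5075) = 1.6611.

1.66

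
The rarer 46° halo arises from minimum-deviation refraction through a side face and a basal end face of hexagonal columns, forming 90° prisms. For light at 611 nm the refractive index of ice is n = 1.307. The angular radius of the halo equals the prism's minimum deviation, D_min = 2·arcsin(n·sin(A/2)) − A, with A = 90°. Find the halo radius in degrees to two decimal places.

n·sin(A/2) = 1.307 × sin 45° = 1.307 × 0.7071 = 0.9242.
D_min = 2·arcsin(0.9242) − 90° = 2 × 67.546° − 90° = 45.093°.

45.09°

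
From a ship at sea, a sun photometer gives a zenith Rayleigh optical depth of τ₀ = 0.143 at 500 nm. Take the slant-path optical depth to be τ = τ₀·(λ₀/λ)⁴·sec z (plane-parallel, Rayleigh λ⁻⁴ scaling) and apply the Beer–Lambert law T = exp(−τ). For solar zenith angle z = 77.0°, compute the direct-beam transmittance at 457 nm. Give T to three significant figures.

sec 77.0° = 4.4454.
τ = 0.143 × (500/457)⁴ × 4.4454 = 0.143 × 1.4329 × 4.4454 = 0.9109.
T = exp(−0.9109) = 0.4022.

0.402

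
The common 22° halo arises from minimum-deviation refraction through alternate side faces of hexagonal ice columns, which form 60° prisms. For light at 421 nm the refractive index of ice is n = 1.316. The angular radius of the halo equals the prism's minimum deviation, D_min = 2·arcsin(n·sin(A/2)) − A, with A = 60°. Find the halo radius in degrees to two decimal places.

n·sin(A/2) = 1.316 × sin 30° = 1.316 × 0.5000 = 0.6580.
D_min = 2·arcsin(0.6580) − 60° = 2 × 41.148° − 60° = 22.295°.

22.30°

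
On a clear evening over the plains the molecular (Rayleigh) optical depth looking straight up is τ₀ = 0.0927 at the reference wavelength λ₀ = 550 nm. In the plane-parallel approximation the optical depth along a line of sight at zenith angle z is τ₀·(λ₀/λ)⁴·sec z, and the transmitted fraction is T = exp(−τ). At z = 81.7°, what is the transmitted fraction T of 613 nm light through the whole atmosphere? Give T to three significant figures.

0.660

sec 81.7° = 6.9273.
τ = 0.0927 × (550/613)⁴ × 6.9273 = 0.0927 × 0.6481 × 6.9273 = 0.4162.
T = exp(−0.4162) = 0.6596.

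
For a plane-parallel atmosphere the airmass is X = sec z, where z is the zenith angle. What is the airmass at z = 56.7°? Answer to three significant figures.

X = sec z = 1/cos 56.7° = 1/0.5490 = 1.8214.

1.82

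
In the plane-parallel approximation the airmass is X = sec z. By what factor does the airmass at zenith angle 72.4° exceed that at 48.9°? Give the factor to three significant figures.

2.17

X(72.4°)/X(48.9°) = sec 72.4° / sec 48.9° = cos 48.9° / cos 72.4° = 0.6574/0.3024 = 2.1741.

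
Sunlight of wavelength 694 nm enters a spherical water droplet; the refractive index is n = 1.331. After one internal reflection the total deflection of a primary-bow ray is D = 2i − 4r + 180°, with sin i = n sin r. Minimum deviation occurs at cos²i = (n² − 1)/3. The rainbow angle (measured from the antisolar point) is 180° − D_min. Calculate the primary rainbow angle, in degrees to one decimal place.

cos²i = (1.77156 − 1)/3 = 0.25719; i = arccos(0.50714) = 59.527°.
sin r = sin 59.527°/1.331 = 0.64753; r = 40.356°.
D_min = 2·59.527° − 4·40.356° + 180° = 137.630°.
Rainbow angle = 180° − D_min = 42.370°.

42.4°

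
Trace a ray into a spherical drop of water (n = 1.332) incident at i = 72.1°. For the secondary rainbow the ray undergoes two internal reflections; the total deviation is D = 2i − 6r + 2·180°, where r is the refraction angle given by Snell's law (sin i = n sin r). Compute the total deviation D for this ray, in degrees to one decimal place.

230.6°

sin r = sin 72.1° / 1.332 = 0.9516/1.332 = 0.7144; r = 45.59°.
D = 2·72.1° − 6·45.59° + 2·180° = 144.20° − 273.57° + 360° = 230.63°.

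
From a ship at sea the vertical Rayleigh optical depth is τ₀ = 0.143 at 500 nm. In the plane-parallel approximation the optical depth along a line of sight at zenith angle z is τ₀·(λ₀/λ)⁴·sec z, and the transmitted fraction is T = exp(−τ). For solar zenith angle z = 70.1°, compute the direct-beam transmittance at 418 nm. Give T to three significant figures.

0.423

sec 70.1° = 2.9379.
τ = 0.143 × (500/418)⁴ × 2.9379 = 0.143 × 2.0473 × 2.9379 = 0.8601.
T = exp(−0.8601) = 0.4231.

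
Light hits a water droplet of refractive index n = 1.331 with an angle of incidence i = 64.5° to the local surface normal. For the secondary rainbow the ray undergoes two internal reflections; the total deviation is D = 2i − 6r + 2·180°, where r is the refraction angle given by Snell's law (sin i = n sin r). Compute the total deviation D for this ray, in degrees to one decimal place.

232.8°

sin r = sin 64.5° / 1.331 = 0.9026/1.331 = 0.6781; r = 42.70°.
D = 2·64.5° − 6·42.70° + 2·180° = 129.00° − 256.18° + 360° = 232.82°.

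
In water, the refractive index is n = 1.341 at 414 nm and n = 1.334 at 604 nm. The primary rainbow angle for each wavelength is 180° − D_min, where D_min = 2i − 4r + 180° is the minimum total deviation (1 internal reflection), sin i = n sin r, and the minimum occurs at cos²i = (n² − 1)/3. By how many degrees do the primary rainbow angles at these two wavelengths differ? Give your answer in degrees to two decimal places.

At 414 nm (n = 1.341): cos²i = 0.26609 → i = 58.946°, r = 39.705°, D_min = 139.071°, rainbow angle = 40.929°.
At 604 nm (n = 1.334): cos²i = 0.25985 → i = 59.352°, r = 40.159°, D_min = 138.067°, rainbow angle = 41.933°.
Angular width = |40.929° − 41.933°| = 1.004°.

1.00°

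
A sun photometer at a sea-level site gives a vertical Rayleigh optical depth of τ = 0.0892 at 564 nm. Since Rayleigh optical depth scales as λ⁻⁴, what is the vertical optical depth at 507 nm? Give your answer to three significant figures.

τ(507 nm) = τ(564 nm) × (564/507)⁴ = 0.0892 × (1.1124)⁴ = 0.0892 × 1.5314 = 0.1366.

0.137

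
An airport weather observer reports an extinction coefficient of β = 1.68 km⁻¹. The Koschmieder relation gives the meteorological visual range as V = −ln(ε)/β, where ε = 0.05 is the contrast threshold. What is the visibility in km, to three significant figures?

1.78 km

V = −ln(0.05) / 1.68 = 2.996 / 1.68 = 1.7832 km.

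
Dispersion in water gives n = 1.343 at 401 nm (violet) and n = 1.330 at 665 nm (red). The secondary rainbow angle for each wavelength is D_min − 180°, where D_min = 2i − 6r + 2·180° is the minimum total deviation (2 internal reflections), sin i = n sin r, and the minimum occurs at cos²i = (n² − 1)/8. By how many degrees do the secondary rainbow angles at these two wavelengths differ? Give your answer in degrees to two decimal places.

3.38°

At 401 nm (n = 1.343): cos²i = 0.10046 → i = 71.522°, r = 44.928°, D_min = 233.478°, rainbow angle = 53.478°.
At 665 nm (n = 1.330): cos²i = 0.09611 → i = 71.940°, r = 45.630°, D_min = 230.101°, rainbow angle = 50.101°.
Angular width = |53.478° − 50.101°| = 3.377°.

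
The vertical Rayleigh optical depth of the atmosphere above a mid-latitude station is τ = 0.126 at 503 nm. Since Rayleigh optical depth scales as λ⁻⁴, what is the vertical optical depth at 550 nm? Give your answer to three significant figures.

τ(550 nm) = τ(503 nm) × (503/550)⁴ = 0.126 × (0.9145)⁴ = 0.126 × 0.6996 = 0.0881.

0.0881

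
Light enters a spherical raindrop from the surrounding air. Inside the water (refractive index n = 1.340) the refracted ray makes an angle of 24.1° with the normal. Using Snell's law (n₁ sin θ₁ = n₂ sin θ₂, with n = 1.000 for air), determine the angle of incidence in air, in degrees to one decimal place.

Snell: sin θ_i = n · sin θ_r = 1.340 × sin 24.1° = 1.340 × 0.4083 = 0.5472.
θ_i = arcsin(0.5472) = 33.17°.

33.2°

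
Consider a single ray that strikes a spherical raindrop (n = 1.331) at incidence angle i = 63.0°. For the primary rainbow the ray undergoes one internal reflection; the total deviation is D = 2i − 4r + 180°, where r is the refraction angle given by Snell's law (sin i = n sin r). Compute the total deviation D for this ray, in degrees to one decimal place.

sin r = sin 63.0° / 1.331 = 0.8910/1.331 = 0.6694; r = 42.02°.
D = 2·63.0° − 4·42.02° + 180° = 126.00° − 168.09° + 180° = 137.91°.

137.9°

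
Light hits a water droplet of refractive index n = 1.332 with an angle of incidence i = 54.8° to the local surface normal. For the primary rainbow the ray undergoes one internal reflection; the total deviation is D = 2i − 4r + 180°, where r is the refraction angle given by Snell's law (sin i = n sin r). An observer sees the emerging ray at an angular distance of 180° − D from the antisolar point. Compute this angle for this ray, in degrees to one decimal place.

sin r = sin 54.8° / 1.332 = 0.8171/1.332 = 0.6135; r = 37.84°.
D = 2·54.8° − 4·37.84° + 180° = 109.60° − 151.36° + 180° = 138.24°.
Angle from antisolar point = 180° − D = 41.76°.

41.8°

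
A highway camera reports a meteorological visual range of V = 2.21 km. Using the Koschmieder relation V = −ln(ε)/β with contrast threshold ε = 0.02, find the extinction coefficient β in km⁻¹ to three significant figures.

β = −ln(0.02) / V = 3.912 / 2.21 = 1.7701 km⁻¹.

1.77 km⁻¹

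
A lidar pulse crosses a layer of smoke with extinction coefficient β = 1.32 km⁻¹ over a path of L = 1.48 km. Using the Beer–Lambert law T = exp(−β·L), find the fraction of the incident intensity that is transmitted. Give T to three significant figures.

τ = β·L = 1.32 × 1.48 = 1.9536.
T = exp(−1.9536) = 0.1418.

0.142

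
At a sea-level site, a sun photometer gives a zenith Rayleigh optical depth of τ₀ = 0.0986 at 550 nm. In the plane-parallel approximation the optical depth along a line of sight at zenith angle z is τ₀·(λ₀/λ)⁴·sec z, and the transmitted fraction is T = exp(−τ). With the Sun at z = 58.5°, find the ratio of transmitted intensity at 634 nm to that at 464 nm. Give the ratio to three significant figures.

1.30

Airmass: sec 58.5° = 1.9139.
τ(634 nm) = 0.0986 × (550/634)⁴ × 1.9139 = 0.0986 × 0.5664 × 1.9139 = 0.1069.
τ(464 nm) = 0.0986 × (550/464)⁴ × 1.9139 = 0.0986 × 1.9741 × 1.9139 = 0.3725.
T(634)/T(464) = exp(τ_B − τ_A) = exp(0.2657) = 1.3043.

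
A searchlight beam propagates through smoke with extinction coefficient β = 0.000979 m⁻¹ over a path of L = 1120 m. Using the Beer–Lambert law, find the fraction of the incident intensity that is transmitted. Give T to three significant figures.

τ = β·L = 0.000979 × 1120 = 1.0965.
T = exp(−1.0965) = 0.3340.

0.334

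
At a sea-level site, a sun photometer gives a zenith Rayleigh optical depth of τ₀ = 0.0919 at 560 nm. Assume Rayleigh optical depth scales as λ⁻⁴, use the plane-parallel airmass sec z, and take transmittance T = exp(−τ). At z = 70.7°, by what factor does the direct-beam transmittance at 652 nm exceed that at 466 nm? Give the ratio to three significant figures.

Airmass: sec 70.7° = 3.0256.
τ(652 nm) = 0.0919 × (560/652)⁴ × 3.0256 = 0.0919 × 0.5442 × 3.0256 = 0.1513.
τ(466 nm) = 0.0919 × (560/466)⁴ × 3.0256 = 0.0919 × 2.0855 × 3.0256 = 0.5799.
T(652)/T(466) = exp(τ_B − τ_A) = exp(0.4286) = 1.5350.

1.54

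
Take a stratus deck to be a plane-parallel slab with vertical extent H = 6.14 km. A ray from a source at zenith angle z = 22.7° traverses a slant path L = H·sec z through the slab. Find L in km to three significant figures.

sec z = 1/cos 22.7° = 1.0840.
L = 6.14 × 1.0840 = 6.656 km.

6.66 km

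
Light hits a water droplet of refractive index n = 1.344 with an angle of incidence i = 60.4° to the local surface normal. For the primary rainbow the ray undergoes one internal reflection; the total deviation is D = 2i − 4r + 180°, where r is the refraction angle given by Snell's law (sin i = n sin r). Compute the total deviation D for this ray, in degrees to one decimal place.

sin r = sin 60.4° / 1.344 = 0.8695/1.344 = 0.6469; r = 40.31°.
D = 2·60.4° − 4·40.31° + 180° = 120.80° − 161.25° + 180° = 139.55°.

139.6°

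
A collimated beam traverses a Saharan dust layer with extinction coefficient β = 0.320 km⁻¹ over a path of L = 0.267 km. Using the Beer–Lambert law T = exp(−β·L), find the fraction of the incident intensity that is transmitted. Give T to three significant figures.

0.918

τ = β·L = 0.320 × 0.267 = 0.0854.
T = exp(−0.0854) = 0.9181.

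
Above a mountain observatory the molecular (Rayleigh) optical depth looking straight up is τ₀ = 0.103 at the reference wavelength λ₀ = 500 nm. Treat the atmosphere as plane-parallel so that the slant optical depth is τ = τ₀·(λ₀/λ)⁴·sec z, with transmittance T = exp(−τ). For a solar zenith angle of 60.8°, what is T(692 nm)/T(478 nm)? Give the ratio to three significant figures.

1.22

Airmass: sec 60.8° = 2.0498.
τ(692 nm) = 0.103 × (500/692)⁴ × 2.0498 = 0.103 × 0.2726 × 2.0498 = 0.0575.
τ(478 nm) = 0.103 × (500/478)⁴ × 2.0498 = 0.103 × 1.1972 × 2.0498 = 0.2528.
T(692)/T(478) = exp(τ_B − τ_A) = exp(0.1952) = 1.2156.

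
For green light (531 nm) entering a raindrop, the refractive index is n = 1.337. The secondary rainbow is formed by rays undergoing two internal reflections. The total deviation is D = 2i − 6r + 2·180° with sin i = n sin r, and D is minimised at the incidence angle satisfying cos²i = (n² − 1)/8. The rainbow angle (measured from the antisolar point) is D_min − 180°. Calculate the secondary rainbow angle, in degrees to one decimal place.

cos²i = (1.78757 − 1)/8 = 0.09845; i = arccos(0.31376) = 71.714°.
sin r = sin 71.714°/1.337 = 0.71017; r = 45.249°.
D_min = 2·71.714° − 6·45.249° + 360° = 231.934°.
Rainbow angle = D_min − 180° = 51.934°.

51.9°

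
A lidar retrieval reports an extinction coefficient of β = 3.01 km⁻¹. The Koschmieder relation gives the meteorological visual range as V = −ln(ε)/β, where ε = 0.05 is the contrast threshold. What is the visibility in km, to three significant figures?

V = −ln(0.05) / 3.01 = 2.996 / 3.01 = 0.9953 km.

0.995 km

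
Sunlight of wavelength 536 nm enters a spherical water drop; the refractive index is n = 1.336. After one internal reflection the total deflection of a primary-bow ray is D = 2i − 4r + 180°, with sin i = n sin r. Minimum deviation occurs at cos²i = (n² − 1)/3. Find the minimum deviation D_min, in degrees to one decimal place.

cos²i = (1.78490 − 1)/3 = 0.26163; i = arccos(0.51150) = 59.236°.
sin r = sin 59.236°/1.336 = 0.64318; r = 40.029°.
D_min = 2·59.236° − 4·40.029° + 180° = 138.356°.

138.4°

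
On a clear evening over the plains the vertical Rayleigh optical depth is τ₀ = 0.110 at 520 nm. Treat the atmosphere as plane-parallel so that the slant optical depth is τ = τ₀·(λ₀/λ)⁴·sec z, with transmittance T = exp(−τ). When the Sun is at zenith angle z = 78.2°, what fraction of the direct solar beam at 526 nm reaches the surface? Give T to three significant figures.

sec 78.2° = 4.8901.
τ = 0.110 × (520/526)⁴ × 4.8901 = 0.110 × 0.9551 × 4.8901 = 0.5138.
T = exp(−0.5138) = 0.5982.

0.598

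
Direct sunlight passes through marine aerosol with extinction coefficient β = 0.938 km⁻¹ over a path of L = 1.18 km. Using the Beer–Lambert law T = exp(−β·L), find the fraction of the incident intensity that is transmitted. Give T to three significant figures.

0.331

τ = β·L = 0.938 × 1.18 = 1.1068.
T = exp(−1.1068) = 0.3306.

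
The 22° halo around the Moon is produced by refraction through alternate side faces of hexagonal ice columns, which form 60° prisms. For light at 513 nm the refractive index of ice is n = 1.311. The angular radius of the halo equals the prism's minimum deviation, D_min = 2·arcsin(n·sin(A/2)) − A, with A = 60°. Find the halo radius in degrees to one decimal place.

21.9°

n·sin(A/2) = 1.311 × sin 30° = 1.311 × 0.5000 = 0.6555.
D_min = 2·arcsin(0.6555) − 60° = 2 × 40.958° − 60° = 21.915°.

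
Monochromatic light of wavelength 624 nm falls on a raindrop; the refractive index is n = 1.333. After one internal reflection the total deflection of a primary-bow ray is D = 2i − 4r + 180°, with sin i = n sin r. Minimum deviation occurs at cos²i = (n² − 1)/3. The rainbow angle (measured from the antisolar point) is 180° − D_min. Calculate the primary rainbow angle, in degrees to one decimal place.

42.1°

cos²i = (1.77689 − 1)/3 = 0.25896; i = arccos(0.50888) = 59.410°.
sin r = sin 59.410°/1.333 = 0.64579; r = 40.225°.
D_min = 2·59.410° − 4·40.225° + 180° = 137.922°.
Rainbow angle = 180° − D_min = 42.078°.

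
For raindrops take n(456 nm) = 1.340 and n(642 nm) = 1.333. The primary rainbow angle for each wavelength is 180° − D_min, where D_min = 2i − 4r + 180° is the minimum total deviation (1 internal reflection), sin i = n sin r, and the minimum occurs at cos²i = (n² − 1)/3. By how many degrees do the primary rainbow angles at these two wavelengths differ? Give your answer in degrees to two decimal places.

1.01°

At 456 nm (n = 1.340): cos²i = 0.26520 → i = 59.004°, r = 39.770°, D_min = 138.929°, rainbow angle = 41.071°.
At 642 nm (n = 1.333): cos²i = 0.25896 → i = 59.410°, r = 40.225°, D_min = 137.922°, rainbow angle = 42.078°.
Angular width = |41.071° − 42.078°| = 1.007°.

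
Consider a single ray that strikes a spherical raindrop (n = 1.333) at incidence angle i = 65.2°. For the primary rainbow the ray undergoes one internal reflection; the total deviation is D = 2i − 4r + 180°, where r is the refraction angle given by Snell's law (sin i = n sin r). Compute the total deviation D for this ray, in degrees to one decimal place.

sin r = sin 65.2° / 1.333 = 0.9078/1.333 = 0.6810; r = 42.92°.
D = 2·65.2° − 4·42.92° + 180° = 130.40° − 171.69° + 180° = 138.71°.

138.7°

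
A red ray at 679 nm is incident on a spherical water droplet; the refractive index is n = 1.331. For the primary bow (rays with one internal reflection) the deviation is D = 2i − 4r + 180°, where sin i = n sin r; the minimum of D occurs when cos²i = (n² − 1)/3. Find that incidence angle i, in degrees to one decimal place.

cos²i = (1.331² − 1)/3 = (1.77156 − 1)/3 = 0.25719.
cos i = 0.50714, so i = 59.527°.

59.5°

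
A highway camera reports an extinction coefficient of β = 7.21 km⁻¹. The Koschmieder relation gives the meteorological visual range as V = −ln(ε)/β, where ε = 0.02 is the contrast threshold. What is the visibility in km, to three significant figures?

0.543 km

V = −ln(0.02) / 7.21 = 3.912 / 7.21 = 0.5426 km.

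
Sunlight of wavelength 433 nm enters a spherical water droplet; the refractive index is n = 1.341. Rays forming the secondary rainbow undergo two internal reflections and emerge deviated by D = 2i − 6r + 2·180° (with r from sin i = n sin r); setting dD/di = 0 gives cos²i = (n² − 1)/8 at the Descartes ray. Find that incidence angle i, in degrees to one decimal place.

71.6°

cos²i = (1.341² − 1)/8 = (1.79828 − 1)/8 = 0.09979.
cos i = 0.31589, so i = 71.586°.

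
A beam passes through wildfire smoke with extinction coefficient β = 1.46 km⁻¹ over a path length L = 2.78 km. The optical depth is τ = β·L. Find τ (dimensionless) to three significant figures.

τ = β·L = 1.46 × 2.78 = 4.0588.

4.06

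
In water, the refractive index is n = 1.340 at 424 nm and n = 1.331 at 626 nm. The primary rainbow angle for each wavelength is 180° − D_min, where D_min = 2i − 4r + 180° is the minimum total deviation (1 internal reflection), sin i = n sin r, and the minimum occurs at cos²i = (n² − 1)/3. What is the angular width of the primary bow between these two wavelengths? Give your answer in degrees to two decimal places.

At 424 nm (n = 1.340): cos²i = 0.26520 → i = 59.004°, r = 39.770°, D_min = 138.929°, rainbow angle = 41.071°.
At 626 nm (n = 1.331): cos²i = 0.25719 → i = 59.527°, r = 40.356°, D_min = 137.630°, rainbow angle = 42.370°.
Angular width = |41.071° − 42.370°| = 1.299°.

1.30°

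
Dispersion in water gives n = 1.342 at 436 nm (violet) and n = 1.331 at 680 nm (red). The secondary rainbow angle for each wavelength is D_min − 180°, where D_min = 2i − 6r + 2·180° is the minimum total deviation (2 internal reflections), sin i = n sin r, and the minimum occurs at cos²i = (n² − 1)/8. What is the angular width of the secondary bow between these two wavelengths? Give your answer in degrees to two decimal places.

At 436 nm (n = 1.342): cos²i = 0.10012 → i = 71.554°, r = 44.981°, D_min = 233.222°, rainbow angle = 53.222°.
At 680 nm (n = 1.331): cos²i = 0.09645 → i = 71.907°, r = 45.575°, D_min = 230.365°, rainbow angle = 50.365°.
Angular width = |53.222° − 50.365°| = 2.857°.

2.86°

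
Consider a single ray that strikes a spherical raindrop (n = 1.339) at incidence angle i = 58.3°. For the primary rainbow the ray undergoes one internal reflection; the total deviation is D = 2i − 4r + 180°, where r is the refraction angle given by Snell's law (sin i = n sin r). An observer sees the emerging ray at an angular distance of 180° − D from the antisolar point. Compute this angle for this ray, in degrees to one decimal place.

41.2°

sin r = sin 58.3° / 1.339 = 0.8508/1.339 = 0.6354; r = 39.45°.
D = 2·58.3° − 4·39.45° + 180° = 116.60° − 157.80° + 180° = 138.80°.
Angle from antisolar point = 180° − D = 41.20°.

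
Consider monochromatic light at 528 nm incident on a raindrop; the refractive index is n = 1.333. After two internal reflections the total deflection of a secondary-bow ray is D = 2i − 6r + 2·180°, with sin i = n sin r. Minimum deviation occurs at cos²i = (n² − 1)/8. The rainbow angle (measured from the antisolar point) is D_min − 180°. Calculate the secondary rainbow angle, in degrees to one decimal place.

cos²i = (1.77689 − 1)/8 = 0.09711; i = arccos(0.31163) = 71.843°.
sin r = sin 71.843°/1.333 = 0.71283; r = 45.466°.
D_min = 2·71.843° − 6·45.466° + 360° = 230.891°.
Rainbow angle = D_min − 180° = 50.891°.

50.9°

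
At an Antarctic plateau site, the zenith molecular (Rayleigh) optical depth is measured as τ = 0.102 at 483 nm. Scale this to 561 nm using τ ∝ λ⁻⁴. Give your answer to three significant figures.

τ(561 nm) = τ(483 nm) × (483/561)⁴ = 0.102 × (0.8610)⁴ = 0.102 × 0.5495 = 0.0560.

0.0560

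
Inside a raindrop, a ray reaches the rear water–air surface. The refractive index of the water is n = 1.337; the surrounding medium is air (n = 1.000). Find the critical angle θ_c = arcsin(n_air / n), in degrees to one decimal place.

48.4°

sin θ_c = n_air / n = 1.000 / 1.337 = 0.7479.
θ_c = arcsin(0.7479) = 48.41°.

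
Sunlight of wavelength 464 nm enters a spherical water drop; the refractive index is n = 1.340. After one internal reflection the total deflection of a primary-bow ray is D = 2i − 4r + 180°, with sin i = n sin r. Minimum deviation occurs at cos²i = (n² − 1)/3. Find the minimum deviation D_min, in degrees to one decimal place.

cos²i = (1.79560 − 1)/3 = 0.26520; i = arccos(0.51498) = 59.004°.
sin r = sin 59.004°/1.340 = 0.63971; r = 39.770°.
D_min = 2·59.004° − 4·39.770° + 180° = 138.929°.

138.9°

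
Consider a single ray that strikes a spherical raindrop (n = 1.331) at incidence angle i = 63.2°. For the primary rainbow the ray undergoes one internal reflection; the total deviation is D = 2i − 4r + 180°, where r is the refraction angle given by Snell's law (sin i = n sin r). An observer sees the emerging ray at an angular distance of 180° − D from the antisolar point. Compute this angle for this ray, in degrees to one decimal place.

sin r = sin 63.2° / 1.331 = 0.8926/1.331 = 0.6706; r = 42.11°.
D = 2·63.2° − 4·42.11° + 180° = 126.40° − 168.46° + 180° = 137.94°.
Angle from antisolar point = 180° − D = 42.06°.

42.1°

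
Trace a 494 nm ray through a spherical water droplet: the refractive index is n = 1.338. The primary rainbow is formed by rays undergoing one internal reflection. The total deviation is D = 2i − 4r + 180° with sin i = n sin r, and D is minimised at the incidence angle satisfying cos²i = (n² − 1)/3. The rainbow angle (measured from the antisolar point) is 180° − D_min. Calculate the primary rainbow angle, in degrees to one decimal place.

cos²i = (1.79024 − 1)/3 = 0.26341; i = arccos(0.51324) = 59.120°.
sin r = sin 59.120°/1.338 = 0.64144; r = 39.899°.
D_min = 2·59.120° − 4·39.899° + 180° = 138.643°.
Rainbow angle = 180° − D_min = 41.357°.

41.4°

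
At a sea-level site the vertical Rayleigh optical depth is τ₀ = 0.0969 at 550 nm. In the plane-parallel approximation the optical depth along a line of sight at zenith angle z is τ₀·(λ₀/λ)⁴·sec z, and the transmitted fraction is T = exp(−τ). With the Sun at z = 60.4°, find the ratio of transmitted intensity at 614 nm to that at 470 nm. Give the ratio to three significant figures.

Airmass: sec 60.4° = 2.0245.
τ(614 nm) = 0.0969 × (550/614)⁴ × 2.0245 = 0.0969 × 0.6438 × 2.0245 = 0.1263.
τ(470 nm) = 0.0969 × (550/470)⁴ × 2.0245 = 0.0969 × 1.8753 × 2.0245 = 0.3679.
T(614)/T(470) = exp(τ_B − τ_A) = exp(0.2416) = 1.2733.

1.27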